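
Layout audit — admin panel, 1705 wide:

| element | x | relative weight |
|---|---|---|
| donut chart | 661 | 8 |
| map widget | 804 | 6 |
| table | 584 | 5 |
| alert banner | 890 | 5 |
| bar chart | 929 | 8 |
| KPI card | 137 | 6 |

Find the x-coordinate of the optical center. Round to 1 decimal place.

Total weight = 8 + 6 + 5 + 5 + 8 + 6 = 38.
x-moment: 8·661 + 6·804 + 5·584 + 5·890 + 8·929 + 6·137 = 25736; centroid 25736/38 ≈ 677.26.

x ≈ 677.3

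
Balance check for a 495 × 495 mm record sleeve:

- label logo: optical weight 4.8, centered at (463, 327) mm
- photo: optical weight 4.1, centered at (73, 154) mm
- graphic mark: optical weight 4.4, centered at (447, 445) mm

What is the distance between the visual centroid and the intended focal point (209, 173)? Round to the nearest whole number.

≈ 190 mm

Weights sum to 4.8 + 4.1 + 4.4 = 13.3.
x: (4.8·463 + 4.1·73 + 4.4·447) / 13.3 = 4488.5 / 13.3 ≈ 337.48
y: (4.8·327 + 4.1·154 + 4.4·445) / 13.3 = 4159.0 / 13.3 ≈ 312.71
From (209, 173): dx = 128.48, dy = 139.71, so the distance is √(dx²+dy²) ≈ 189.80.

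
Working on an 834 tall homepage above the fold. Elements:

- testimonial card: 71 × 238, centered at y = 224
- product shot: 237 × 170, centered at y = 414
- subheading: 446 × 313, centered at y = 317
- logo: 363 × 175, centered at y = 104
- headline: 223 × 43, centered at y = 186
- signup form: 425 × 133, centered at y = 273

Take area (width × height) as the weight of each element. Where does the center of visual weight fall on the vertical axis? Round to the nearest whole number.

y ≈ 271

Areas: testimonial card 71·238 = 16898, product shot 237·170 = 40290, subheading 446·313 = 139598, logo 363·175 = 63525, headline 223·43 = 9589, signup form 425·133 = 56525. Total weight = 326425.
y: (16898·224 + 40290·414 + 139598·317 + 63525·104 + 9589·186 + 56525·273) / 326425 = 88539257 / 326425 ≈ 271.24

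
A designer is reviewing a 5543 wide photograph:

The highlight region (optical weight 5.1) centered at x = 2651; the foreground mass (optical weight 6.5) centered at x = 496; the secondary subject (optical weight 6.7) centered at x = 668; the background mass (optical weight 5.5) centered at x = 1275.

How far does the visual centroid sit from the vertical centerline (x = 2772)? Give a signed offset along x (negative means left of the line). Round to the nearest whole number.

Σw = 5.1 + 6.5 + 6.7 + 5.5 = 23.8.
Σw·x = 5.1·2651 + 6.5·496 + 6.7·668 + 5.5·1275 = 28232.2, so x̄ = 28232.2/23.8 ≈ 1186.23.
Offset from x = 2772: 1186.23 − 2772 ≈ -1585.77.

≈ -1586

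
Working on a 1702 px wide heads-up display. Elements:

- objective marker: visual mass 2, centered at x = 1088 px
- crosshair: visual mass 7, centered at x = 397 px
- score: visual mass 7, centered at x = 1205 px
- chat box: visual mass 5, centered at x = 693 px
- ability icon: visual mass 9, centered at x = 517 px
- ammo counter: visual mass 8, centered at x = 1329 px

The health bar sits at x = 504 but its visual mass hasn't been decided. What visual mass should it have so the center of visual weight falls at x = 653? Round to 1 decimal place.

Known weights sum to 2 + 7 + 7 + 5 + 9 + 8 = 38; their moment is 2·1088 + 7·397 + 7·1205 + 5·693 + 9·517 + 8·1329 = 32140.
Balance at x = 653 requires (32140 + w·504) / (38 + w) = 653.
Solving: w = (653·38 − 32140) / (504 − 653) = -7326 / -149 ≈ 49.17.

w ≈ 49.2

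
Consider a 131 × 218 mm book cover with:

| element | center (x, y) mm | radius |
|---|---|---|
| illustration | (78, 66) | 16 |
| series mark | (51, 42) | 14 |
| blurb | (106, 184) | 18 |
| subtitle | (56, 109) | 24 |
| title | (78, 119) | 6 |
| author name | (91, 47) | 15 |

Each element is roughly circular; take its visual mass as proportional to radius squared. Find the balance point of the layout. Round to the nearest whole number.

r² weights: illustration 16² = 256, series mark 14² = 196, blurb 18² = 324, subtitle 24² = 576, title 6² = 36, author name 15² = 225. Total = 1613.
Σw·x = 119847; x̄ = 119847/1613 ≈ 74.30.
y: moment 162387 / weight 1613 ≈ 100.67

(74, 101)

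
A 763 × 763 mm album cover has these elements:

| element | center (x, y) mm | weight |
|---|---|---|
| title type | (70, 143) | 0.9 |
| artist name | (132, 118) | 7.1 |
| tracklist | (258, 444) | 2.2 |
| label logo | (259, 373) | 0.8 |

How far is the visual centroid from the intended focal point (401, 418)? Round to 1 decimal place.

Σw = 0.9 + 7.1 + 2.2 + 0.8 = 11.0.
Σw·x = 0.9·70 + 7.1·132 + 2.2·258 + 0.8·259 = 1775.0, so x̄ = 1775.0/11.0 ≈ 161.36.
Σw·y = 0.9·143 + 7.1·118 + 2.2·444 + 0.8·373 = 2241.7, so ȳ = 2241.7/11.0 ≈ 203.79.
From (401, 418): dx = -239.64, dy = -214.21, so the distance is √(dx²+dy²) ≈ 321.42.

≈ 321.4 mm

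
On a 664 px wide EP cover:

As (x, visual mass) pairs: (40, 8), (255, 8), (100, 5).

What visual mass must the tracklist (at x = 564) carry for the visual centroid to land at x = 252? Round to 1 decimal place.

w ≈ 7.8

Existing Σw = 21 (8 + 8 + 5); existing moment 8·40 + 8·255 + 5·100 = 2860.
For the centroid to hit 252: (2860 + w·564) / (21 + w) = 252.
So w = (252·21 − 2860)/(564 − 252) = 2432/312 ≈ 7.79.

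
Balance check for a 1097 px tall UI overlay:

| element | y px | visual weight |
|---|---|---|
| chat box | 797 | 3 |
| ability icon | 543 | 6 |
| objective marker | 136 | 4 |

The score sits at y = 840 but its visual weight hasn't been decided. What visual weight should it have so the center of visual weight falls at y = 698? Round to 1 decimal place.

w ≈ 20.3

Fixed elements: Σw = 3 + 6 + 4 = 13, Σw·y = 3·797 + 6·543 + 4·136 = 6193.
Set Σw·y/Σw = 698: (6193 + 840w) = 698·(13 + w).
So w = (698·13 − 6193)/(840 − 698) = 2881/142 ≈ 20.29.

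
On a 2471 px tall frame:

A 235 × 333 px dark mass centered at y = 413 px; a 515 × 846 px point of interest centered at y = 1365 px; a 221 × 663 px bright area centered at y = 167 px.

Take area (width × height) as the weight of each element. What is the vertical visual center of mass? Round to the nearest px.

Areas → weights: dark mass 235·333 = 78255, point of interest 515·846 = 435690, bright area 221·663 = 146523; Σw = 660468.
y-moment: 78255·413 + 435690·1365 + 146523·167 = 651505506; centroid 651505506/660468 ≈ 986.43.

y ≈ 986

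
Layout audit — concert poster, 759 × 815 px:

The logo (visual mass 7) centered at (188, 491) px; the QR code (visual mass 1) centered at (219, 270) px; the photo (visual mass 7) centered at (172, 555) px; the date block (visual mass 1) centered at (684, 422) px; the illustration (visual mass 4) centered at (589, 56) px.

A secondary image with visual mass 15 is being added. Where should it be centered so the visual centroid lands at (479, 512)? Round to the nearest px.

(732, 645)

After adding the secondary image, total weight = 7 + 1 + 7 + 1 + 4 + 15 = 35.
Along x: (5779 + 15·x) / 35 = 479 (existing moment 7·188 + 1·219 + 7·172 + 1·684 + 4·589 = 5779) ⇒ x = (16765 − 5779) / 15 ≈ 732.40.
Along y: (8238 + 15·y) / 35 = 512 (existing moment 7·491 + 1·270 + 7·555 + 1·422 + 4·56 = 8238) ⇒ y = (17920 − 8238) / 15 ≈ 645.47.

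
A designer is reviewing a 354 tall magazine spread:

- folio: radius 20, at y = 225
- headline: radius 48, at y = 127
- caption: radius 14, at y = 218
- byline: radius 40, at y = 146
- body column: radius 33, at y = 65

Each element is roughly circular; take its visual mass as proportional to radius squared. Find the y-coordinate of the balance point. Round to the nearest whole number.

y ≈ 131

r² weights: folio 20² = 400, headline 48² = 2304, caption 14² = 196, byline 40² = 1600, body column 33² = 1089. Total = 5589.
Σw·y = 400·225 + 2304·127 + 196·218 + 1600·146 + 1089·65 = 729721, so ȳ = 729721/5589 ≈ 130.56.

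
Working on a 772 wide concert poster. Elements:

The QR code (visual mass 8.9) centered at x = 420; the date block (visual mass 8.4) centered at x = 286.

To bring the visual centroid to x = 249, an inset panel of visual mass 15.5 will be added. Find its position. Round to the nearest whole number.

New total weight: (8.9 + 8.4) + 15.5 = 32.8.
x: target moment 32.8×249 = 8167.2; current 8.9·420 + 8.4·286 = 6140.4; the inset panel supplies 2026.8, so x = 2026.8/15.5 ≈ 130.76.

x ≈ 131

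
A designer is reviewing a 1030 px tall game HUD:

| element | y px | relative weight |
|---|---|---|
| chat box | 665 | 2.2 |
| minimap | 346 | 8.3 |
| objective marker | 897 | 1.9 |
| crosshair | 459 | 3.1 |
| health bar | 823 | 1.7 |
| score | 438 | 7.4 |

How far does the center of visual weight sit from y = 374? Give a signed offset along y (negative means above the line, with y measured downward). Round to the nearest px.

≈ 118 px

Σw = 2.2 + 8.3 + 1.9 + 3.1 + 1.7 + 7.4 = 24.6.
y: (2.2·665 + 8.3·346 + 1.9·897 + 3.1·459 + 1.7·823 + 7.4·438) / 24.6 = 12102.3 / 24.6 ≈ 491.96
Against y = 374, that's 491.96 − 374 = 117.96.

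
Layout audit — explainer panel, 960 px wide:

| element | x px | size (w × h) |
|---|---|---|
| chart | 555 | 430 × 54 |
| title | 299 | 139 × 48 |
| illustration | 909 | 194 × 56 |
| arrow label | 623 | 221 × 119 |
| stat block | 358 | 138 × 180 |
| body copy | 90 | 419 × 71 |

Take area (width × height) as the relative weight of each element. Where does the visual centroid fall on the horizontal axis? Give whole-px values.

Areas → weights: chart 430·54 = 23220, title 139·48 = 6672, illustration 194·56 = 10864, arrow label 221·119 = 26299, stat block 138·180 = 24840, body copy 419·71 = 29749; Σw = 121644.
Σw·x = 52711811; x̄ = 52711811/121644 ≈ 433.33.

x ≈ 433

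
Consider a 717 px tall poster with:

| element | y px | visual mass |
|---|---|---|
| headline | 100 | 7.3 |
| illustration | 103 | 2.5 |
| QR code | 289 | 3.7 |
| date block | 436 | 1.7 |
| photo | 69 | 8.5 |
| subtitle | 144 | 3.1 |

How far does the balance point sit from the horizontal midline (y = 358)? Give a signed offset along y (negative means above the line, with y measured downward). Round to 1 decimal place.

Σw = 7.3 + 2.5 + 3.7 + 1.7 + 8.5 + 3.1 = 26.8.
y-moment: 7.3·100 + 2.5·103 + 3.7·289 + 1.7·436 + 8.5·69 + 3.1·144 = 3830.9; centroid 3830.9/26.8 ≈ 142.94.
Offset from y = 358: 142.94 − 358 ≈ -215.06.

≈ -215.1 px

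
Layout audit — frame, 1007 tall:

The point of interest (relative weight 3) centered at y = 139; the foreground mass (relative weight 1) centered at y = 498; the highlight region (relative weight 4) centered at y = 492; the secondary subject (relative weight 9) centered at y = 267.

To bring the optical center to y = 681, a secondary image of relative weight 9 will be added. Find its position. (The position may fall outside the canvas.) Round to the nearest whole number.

New total weight: (3 + 1 + 4 + 9) + 9 = 26.
y: need Σw·y = 26·681 = 17706. Existing = 3·139 + 1·498 + 4·492 + 9·267 = 5286. Remainder 12420 / 9 ≈ 1380.00.

y ≈ 1380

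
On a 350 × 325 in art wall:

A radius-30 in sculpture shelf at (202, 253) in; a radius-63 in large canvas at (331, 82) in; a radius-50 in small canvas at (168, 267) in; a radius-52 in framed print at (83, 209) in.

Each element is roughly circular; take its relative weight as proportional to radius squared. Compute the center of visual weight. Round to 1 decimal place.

(212.4, 177.3)

Weights ∝ r²: sculpture shelf 30² = 900, large canvas 63² = 3969, small canvas 50² = 2500, framed print 52² = 2704; Σw = 10073.
x: (900·202 + 3969·331 + 2500·168 + 2704·83) / 10073 = 2139971 / 10073 ≈ 212.45
y: (900·253 + 3969·82 + 2500·267 + 2704·209) / 10073 = 1785794 / 10073 ≈ 177.29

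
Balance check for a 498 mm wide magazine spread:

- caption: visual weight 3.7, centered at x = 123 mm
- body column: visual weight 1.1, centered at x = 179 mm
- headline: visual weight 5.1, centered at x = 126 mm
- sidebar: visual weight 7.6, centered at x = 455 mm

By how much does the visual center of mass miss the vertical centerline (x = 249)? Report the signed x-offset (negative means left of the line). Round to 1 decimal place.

≈ 22.6 mm

Weights sum to 3.7 + 1.1 + 5.1 + 7.6 = 17.5.
Σw·x = 3.7·123 + 1.1·179 + 5.1·126 + 7.6·455 = 4752.6, so x̄ = 4752.6/17.5 ≈ 271.58.
Difference: 271.58 − 249 ≈ 22.58.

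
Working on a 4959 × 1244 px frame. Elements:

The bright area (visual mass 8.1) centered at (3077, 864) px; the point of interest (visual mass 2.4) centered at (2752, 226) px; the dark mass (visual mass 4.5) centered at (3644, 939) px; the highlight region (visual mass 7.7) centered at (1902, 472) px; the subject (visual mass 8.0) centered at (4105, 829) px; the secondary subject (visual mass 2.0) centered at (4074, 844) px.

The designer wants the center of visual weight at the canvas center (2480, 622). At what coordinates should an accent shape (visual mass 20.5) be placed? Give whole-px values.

New total weight: (8.1 + 2.4 + 4.5 + 7.7 + 8.0 + 2.0) + 20.5 = 53.2.
x: need Σw·x = 53.2·2480 = 131936.0. Existing = 8.1·3077 + 2.4·2752 + 4.5·3644 + 7.7·1902 + 8.0·4105 + 2.0·4074 = 103559.9. Remainder 28376.1 / 20.5 ≈ 1384.20.
y: need Σw·y = 53.2·622 = 33090.4. Existing = 8.1·864 + 2.4·226 + 4.5·939 + 7.7·472 + 8.0·829 + 2.0·844 = 23720.7. Remainder 9369.7 / 20.5 ≈ 457.06.

(1384, 457)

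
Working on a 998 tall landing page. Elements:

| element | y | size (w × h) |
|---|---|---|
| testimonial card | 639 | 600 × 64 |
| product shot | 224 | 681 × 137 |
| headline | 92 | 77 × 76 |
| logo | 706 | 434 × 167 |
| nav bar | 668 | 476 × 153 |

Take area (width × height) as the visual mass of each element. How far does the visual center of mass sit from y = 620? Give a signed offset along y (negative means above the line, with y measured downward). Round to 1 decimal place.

Areas: testimonial card 600·64 = 38400, product shot 681·137 = 93297, headline 77·76 = 5852, logo 434·167 = 72478, nav bar 476·153 = 72828. Total weight = 282855.
y: (38400·639 + 93297·224 + 5852·92 + 72478·706 + 72828·668) / 282855 = 145793084 / 282855 ≈ 515.43
Difference: 515.43 − 620 ≈ -104.57.

≈ -104.6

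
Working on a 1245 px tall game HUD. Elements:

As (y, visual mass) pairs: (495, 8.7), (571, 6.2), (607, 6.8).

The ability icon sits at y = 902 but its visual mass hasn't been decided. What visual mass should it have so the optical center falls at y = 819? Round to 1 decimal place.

Known weights sum to 8.7 + 6.2 + 6.8 = 21.7; their moment is 8.7·495 + 6.2·571 + 6.8·607 = 11974.3.
Set Σw·y/Σw = 819: (11974.3 + 902w) = 819·(21.7 + w).
So w = (819·21.7 − 11974.3)/(902 − 819) = 5798.0/83 ≈ 69.86.

w ≈ 69.9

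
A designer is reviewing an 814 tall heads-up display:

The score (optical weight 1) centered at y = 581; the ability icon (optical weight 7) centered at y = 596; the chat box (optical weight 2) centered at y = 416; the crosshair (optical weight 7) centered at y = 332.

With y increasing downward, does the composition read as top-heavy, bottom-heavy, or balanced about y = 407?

bottom-heavy

Weights sum to 1 + 7 + 2 + 7 = 17.
Σw·y = 1·581 + 7·596 + 2·416 + 7·332 = 7909, so ȳ = 7909/17 ≈ 465.24.
Since 465.2 is below (larger y than) 407, the composition reads bottom-heavy.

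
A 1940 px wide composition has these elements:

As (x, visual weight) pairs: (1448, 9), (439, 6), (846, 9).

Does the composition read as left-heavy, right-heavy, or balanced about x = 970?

balanced

Σw = 9 + 6 + 9 = 24.
x: (9·1448 + 6·439 + 9·846) / 24 = 23280 / 24 ≈ 970.00
That equals the midline 970 — balanced.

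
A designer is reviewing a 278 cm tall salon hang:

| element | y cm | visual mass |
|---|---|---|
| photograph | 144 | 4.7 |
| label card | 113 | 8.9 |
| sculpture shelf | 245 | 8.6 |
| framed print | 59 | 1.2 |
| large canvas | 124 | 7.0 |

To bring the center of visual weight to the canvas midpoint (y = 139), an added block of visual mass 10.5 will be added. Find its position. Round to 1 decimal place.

With the added block, Σw becomes 4.7 + 8.9 + 8.6 + 1.2 + 7.0 + 10.5 = 40.9.
Along y: (4728.3 + 10.5·y) / 40.9 = 139 (existing moment 4.7·144 + 8.9·113 + 8.6·245 + 1.2·59 + 7.0·124 = 4728.3) ⇒ y = (5685.1 − 4728.3) / 10.5 ≈ 91.12.

y ≈ 91.1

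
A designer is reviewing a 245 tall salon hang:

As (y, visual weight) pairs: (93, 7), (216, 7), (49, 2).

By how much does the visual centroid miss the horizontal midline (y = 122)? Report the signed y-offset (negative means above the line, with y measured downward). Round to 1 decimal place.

Σw = 7 + 7 + 2 = 16.
y: (7·93 + 7·216 + 2·49) / 16 = 2261 / 16 ≈ 141.31
Difference: 141.31 − 122 ≈ 19.31.

≈ 19.3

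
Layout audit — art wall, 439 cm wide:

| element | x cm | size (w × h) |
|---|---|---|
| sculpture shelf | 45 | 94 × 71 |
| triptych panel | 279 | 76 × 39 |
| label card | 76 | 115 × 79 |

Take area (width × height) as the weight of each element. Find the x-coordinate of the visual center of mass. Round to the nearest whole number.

Taking area as weight: sculpture shelf 94·71 = 6674, triptych panel 76·39 = 2964, label card 115·79 = 9085. Sum 18723.
x-moment: 6674·45 + 2964·279 + 9085·76 = 1817746; centroid 1817746/18723 ≈ 97.09.

x ≈ 97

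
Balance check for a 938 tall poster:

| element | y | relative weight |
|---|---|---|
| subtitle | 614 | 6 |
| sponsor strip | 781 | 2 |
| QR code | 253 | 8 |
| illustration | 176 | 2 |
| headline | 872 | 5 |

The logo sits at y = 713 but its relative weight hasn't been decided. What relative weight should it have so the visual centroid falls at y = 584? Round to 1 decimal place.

w ≈ 11.2

Known weights sum to 6 + 2 + 8 + 2 + 5 = 23; their moment is 6·614 + 2·781 + 8·253 + 2·176 + 5·872 = 11982.
Balance at y = 584 requires (11982 + w·713) / (23 + w) = 584.
Solving: w = (584·23 − 11982) / (713 − 584) = 1450 / 129 ≈ 11.24.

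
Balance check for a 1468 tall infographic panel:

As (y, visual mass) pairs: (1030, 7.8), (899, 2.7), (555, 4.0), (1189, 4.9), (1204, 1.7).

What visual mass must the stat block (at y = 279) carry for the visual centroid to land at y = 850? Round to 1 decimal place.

Existing Σw = 21.1 (7.8 + 2.7 + 4.0 + 4.9 + 1.7); existing moment 7.8·1030 + 2.7·899 + 4.0·555 + 4.9·1189 + 1.7·1204 = 20554.2.
For the centroid to hit 850: (20554.2 + w·279) / (21.1 + w) = 850.
So w = (850·21.1 − 20554.2)/(279 − 850) = -2619.2/-571 ≈ 4.59.

w ≈ 4.6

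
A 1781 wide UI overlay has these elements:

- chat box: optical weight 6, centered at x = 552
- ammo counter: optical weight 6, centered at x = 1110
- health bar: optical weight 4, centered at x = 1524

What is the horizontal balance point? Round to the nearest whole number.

Weights sum to 6 + 6 + 4 = 16.
Σw·x = 6·552 + 6·1110 + 4·1524 = 16068, so x̄ = 16068/16 ≈ 1004.25.

x ≈ 1004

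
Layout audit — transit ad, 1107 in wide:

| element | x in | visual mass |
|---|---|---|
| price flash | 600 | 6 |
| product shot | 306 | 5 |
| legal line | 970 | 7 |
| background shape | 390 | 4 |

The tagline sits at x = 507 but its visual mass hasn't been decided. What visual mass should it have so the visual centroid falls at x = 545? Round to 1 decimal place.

w ≈ 39.2

Known weights sum to 6 + 5 + 7 + 4 = 22; their moment is 6·600 + 5·306 + 7·970 + 4·390 = 13480.
Set Σw·x/Σw = 545: (13480 + 507w) = 545·(22 + w).
So w = (545·22 − 13480)/(507 − 545) = -1490/-38 ≈ 39.21.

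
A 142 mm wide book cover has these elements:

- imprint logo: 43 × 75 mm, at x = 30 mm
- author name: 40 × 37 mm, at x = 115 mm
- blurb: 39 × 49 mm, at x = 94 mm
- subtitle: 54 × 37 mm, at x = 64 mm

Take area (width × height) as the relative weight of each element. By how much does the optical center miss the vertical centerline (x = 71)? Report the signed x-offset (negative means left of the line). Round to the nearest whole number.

Taking area as weight: imprint logo 43·75 = 3225, author name 40·37 = 1480, blurb 39·49 = 1911, subtitle 54·37 = 1998. Sum 8614.
x: (3225·30 + 1480·115 + 1911·94 + 1998·64) / 8614 = 574456 / 8614 ≈ 66.69
Against x = 71, that's 66.69 − 71 = -4.31.

≈ -4 mm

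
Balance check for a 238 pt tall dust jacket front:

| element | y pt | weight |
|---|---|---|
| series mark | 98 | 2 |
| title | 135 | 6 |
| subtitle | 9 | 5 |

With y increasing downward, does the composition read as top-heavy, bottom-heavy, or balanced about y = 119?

Total weight = 2 + 6 + 5 = 13.
y: (2·98 + 6·135 + 5·9) / 13 = 1051 / 13 ≈ 80.85
80.8 vs midline 119 → top-heavy.

top-heavy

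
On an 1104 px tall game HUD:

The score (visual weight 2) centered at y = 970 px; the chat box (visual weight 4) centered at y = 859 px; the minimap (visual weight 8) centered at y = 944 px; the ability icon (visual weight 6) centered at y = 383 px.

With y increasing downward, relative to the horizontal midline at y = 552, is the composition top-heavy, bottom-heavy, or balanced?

bottom-heavy

Weights sum to 2 + 4 + 8 + 6 = 20.
y: (2·970 + 4·859 + 8·944 + 6·383) / 20 = 15226 / 20 ≈ 761.30
761.3 lies below (larger y than) the midline 552, so the layout is bottom-heavy.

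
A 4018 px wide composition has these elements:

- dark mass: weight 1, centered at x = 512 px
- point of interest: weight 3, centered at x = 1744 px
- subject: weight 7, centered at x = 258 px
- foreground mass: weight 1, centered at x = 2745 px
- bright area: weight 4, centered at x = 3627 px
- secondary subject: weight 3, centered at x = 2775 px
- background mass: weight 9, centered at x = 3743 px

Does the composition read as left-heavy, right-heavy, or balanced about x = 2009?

right-heavy

Total weight = 1 + 3 + 7 + 1 + 4 + 3 + 9 = 28.
x: (1·512 + 3·1744 + 7·258 + 1·2745 + 4·3627 + 3·2775 + 9·3743) / 28 = 66815 / 28 ≈ 2386.25
2386.2 lies right of the midline 2009, so the layout is right-heavy.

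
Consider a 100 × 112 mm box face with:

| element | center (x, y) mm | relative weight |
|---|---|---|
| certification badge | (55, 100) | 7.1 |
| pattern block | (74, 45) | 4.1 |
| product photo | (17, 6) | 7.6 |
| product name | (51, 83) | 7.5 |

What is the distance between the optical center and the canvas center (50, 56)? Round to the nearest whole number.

Total weight = 7.1 + 4.1 + 7.6 + 7.5 = 26.3.
x-moment: 7.1·55 + 4.1·74 + 7.6·17 + 7.5·51 = 1205.6; centroid 1205.6/26.3 ≈ 45.84.
y-moment: 7.1·100 + 4.1·45 + 7.6·6 + 7.5·83 = 1562.6; centroid 1562.6/26.3 ≈ 59.41.
Offset from (50, 56): Δx ≈ -4.16, Δy ≈ 3.41; distance = √(Δx² + Δy²) ≈ 5.38.

≈ 5 mm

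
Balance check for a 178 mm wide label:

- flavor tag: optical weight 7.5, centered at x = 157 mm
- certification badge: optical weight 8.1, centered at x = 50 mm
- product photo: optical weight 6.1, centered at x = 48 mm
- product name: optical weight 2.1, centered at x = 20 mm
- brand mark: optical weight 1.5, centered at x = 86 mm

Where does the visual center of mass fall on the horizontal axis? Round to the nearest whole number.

Σw = 7.5 + 8.1 + 6.1 + 2.1 + 1.5 = 25.3.
Σw·x = 7.5·157 + 8.1·50 + 6.1·48 + 2.1·20 + 1.5·86 = 2046.3, so x̄ = 2046.3/25.3 ≈ 80.88.

x ≈ 81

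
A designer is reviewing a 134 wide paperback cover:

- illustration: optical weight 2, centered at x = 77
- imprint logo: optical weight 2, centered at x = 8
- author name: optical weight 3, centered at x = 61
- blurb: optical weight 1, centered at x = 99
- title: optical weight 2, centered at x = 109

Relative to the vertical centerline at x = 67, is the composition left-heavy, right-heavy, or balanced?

balanced

Σw = 2 + 2 + 3 + 1 + 2 = 10.
x-moment: 2·77 + 2·8 + 3·61 + 1·99 + 2·109 = 670; centroid 670/10 ≈ 67.00.
That equals the midline 67 — balanced.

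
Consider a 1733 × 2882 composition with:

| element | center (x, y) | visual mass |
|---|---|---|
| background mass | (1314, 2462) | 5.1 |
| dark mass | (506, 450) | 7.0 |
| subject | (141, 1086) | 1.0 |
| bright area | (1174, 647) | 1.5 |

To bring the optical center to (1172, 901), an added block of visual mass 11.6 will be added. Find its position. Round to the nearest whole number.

(1600, 504)

New total weight: (5.1 + 7.0 + 1.0 + 1.5) + 11.6 = 26.2.
x: target moment 26.2×1172 = 30706.4; current 5.1·1314 + 7.0·506 + 1.0·141 + 1.5·1174 = 12145.4; the added block supplies 18561.0, so x = 18561.0/11.6 ≈ 1600.09.
y: target moment 26.2×901 = 23606.2; current 5.1·2462 + 7.0·450 + 1.0·1086 + 1.5·647 = 17762.7; the added block supplies 5843.5, so y = 5843.5/11.6 ≈ 503.75.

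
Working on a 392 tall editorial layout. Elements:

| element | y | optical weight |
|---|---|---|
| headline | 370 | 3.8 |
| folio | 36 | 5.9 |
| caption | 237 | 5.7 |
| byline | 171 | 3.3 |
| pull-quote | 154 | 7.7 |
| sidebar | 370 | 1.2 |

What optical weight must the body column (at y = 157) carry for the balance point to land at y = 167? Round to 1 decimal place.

w ≈ 55.4

Known weights sum to 3.8 + 5.9 + 5.7 + 3.3 + 7.7 + 1.2 = 27.6; their moment is 3.8·370 + 5.9·36 + 5.7·237 + 3.3·171 + 7.7·154 + 1.2·370 = 5163.4.
For the centroid to hit 167: (5163.4 + w·157) / (27.6 + w) = 167.
Rearranging, w·(157 − 167) = 167·27.6 − 5163.4 = -554.2, so w ≈ -554.2/-10 = 55.42.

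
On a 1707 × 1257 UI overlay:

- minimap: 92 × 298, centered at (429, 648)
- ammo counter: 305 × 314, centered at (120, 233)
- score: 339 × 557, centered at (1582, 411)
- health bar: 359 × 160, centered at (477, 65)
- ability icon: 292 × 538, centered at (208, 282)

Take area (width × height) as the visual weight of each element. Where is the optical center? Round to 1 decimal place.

(725.6, 314.7)

Areas: minimap 92·298 = 27416, ammo counter 305·314 = 95770, score 339·557 = 188823, health bar 359·160 = 57440, ability icon 292·538 = 157096. Total weight = 526545.
x: (27416·429 + 95770·120 + 188823·1582 + 57440·477 + 157096·208) / 526545 = 382046698 / 526545 ≈ 725.57
y: (27416·648 + 95770·233 + 188823·411 + 57440·65 + 157096·282) / 526545 = 165720903 / 526545 ≈ 314.73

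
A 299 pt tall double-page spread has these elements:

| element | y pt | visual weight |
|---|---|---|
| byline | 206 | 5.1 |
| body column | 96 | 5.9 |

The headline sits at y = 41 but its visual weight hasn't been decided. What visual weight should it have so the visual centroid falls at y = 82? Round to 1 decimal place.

Existing Σw = 11.0 (5.1 + 5.9); existing moment 5.1·206 + 5.9·96 = 1617.0.
For the centroid to hit 82: (1617.0 + w·41) / (11.0 + w) = 82.
So w = (82·11.0 − 1617.0)/(41 − 82) = -715.0/-41 ≈ 17.44.

w ≈ 17.4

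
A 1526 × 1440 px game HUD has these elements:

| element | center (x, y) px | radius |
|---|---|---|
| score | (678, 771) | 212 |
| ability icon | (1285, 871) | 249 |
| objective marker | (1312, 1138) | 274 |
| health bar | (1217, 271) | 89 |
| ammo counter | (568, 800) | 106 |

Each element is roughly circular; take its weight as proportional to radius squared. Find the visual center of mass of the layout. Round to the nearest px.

(1117, 921)

Weights ∝ r²: score 212² = 44944, ability icon 249² = 62001, objective marker 274² = 75076, health bar 89² = 7921, ammo counter 106² = 11236; Σw = 201178.
Σw·x = 44944·678 + 62001·1285 + 75076·1312 + 7921·1217 + 11236·568 = 224664934, so x̄ = 224664934/201178 ≈ 1116.75.
Σw·y = 44944·771 + 62001·871 + 75076·1138 + 7921·271 + 11236·800 = 185226574, so ȳ = 185226574/201178 ≈ 920.71.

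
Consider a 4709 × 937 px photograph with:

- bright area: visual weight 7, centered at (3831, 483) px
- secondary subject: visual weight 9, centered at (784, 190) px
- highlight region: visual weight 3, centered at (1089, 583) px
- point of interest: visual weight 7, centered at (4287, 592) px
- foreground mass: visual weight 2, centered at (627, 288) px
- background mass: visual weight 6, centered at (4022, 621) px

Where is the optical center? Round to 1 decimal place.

(2721.6, 449.6)

Σw = 7 + 9 + 3 + 7 + 2 + 6 = 34.
Σw·x = 92535; x̄ = 92535/34 ≈ 2721.62.
y: moment 15286 / weight 34 ≈ 449.59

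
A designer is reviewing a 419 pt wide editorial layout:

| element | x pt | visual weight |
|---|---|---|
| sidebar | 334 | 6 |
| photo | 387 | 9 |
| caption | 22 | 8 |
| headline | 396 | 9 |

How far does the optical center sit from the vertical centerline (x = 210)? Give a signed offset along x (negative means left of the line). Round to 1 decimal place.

Total weight = 6 + 9 + 8 + 9 = 32.
Σw·x = 6·334 + 9·387 + 8·22 + 9·396 = 9227, so x̄ = 9227/32 ≈ 288.34.
Difference: 288.34 − 210 ≈ 78.34.

≈ 78.3 pt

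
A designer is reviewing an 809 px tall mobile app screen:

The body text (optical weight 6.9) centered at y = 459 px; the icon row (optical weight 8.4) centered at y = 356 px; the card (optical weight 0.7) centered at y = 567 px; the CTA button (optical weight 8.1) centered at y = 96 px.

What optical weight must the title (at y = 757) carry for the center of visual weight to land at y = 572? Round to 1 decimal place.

w ≈ 34.9

Fixed elements: Σw = 6.9 + 8.4 + 0.7 + 8.1 = 24.1, Σw·y = 6.9·459 + 8.4·356 + 0.7·567 + 8.1·96 = 7332.0.
Balance at y = 572 requires (7332.0 + w·757) / (24.1 + w) = 572.
Rearranging, w·(757 − 572) = 572·24.1 − 7332.0 = 6453.2, so w ≈ 6453.2/185 = 34.88.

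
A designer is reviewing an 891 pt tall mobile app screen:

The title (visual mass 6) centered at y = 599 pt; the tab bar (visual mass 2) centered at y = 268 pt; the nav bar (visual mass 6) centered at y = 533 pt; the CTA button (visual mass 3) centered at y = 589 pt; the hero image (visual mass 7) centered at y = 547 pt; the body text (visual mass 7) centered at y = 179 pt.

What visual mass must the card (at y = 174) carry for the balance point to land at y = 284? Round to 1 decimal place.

w ≈ 48.8

Fixed elements: Σw = 6 + 2 + 6 + 3 + 7 + 7 = 31, Σw·y = 6·599 + 2·268 + 6·533 + 3·589 + 7·547 + 7·179 = 14177.
Set Σw·y/Σw = 284: (14177 + 174w) = 284·(31 + w).
So w = (284·31 − 14177)/(174 − 284) = -5373/-110 ≈ 48.85.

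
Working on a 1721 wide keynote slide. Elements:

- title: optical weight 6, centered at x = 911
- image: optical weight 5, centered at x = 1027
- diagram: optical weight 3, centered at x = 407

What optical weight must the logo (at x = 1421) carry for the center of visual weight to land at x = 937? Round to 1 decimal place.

w ≈ 2.7

Existing Σw = 14 (6 + 5 + 3); existing moment 6·911 + 5·1027 + 3·407 = 11822.
Balance at x = 937 requires (11822 + w·1421) / (14 + w) = 937.
Rearranging, w·(1421 − 937) = 937·14 − 11822 = 1296, so w ≈ 1296/484 = 2.68.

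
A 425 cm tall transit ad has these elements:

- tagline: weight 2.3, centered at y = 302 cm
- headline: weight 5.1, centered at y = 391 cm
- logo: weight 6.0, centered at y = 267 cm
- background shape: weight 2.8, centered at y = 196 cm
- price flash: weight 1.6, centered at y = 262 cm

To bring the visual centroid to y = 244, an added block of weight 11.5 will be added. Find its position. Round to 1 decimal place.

y ≈ 164.4

New total weight: (2.3 + 5.1 + 6.0 + 2.8 + 1.6) + 11.5 = 29.3.
y: target moment 29.3×244 = 7149.2; current 2.3·302 + 5.1·391 + 6.0·267 + 2.8·196 + 1.6·262 = 5258.7; the added block supplies 1890.5, so y = 1890.5/11.5 ≈ 164.39.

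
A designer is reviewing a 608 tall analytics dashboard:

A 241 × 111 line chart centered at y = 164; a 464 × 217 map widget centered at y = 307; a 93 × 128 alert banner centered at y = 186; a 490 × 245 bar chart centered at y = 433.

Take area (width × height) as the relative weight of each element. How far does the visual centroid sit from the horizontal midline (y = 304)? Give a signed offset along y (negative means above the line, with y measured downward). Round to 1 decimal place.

≈ 41.0

Taking area as weight: line chart 241·111 = 26751, map widget 464·217 = 100688, alert banner 93·128 = 11904, bar chart 490·245 = 120050. Sum 259393.
Σw·y = 26751·164 + 100688·307 + 11904·186 + 120050·433 = 89494174, so ȳ = 89494174/259393 ≈ 345.01.
Difference: 345.01 − 304 ≈ 41.01.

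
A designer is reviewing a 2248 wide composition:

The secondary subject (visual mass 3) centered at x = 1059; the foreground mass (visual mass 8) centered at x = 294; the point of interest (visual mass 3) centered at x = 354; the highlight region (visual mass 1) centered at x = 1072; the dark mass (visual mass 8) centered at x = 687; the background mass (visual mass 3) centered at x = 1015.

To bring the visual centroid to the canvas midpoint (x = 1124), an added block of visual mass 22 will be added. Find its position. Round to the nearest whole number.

New total weight: (3 + 8 + 3 + 1 + 8 + 3) + 22 = 48.
x: need Σw·x = 48·1124 = 53952. Existing = 3·1059 + 8·294 + 3·354 + 1·1072 + 8·687 + 3·1015 = 16204. Remainder 37748 / 22 ≈ 1715.82.

x ≈ 1716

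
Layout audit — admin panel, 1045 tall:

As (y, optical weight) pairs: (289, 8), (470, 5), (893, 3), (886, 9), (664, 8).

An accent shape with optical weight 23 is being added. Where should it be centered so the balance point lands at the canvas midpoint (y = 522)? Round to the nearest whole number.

With the accent shape, Σw becomes 8 + 5 + 3 + 9 + 8 + 23 = 56.
y: target moment 56×522 = 29232; current 8·289 + 5·470 + 3·893 + 9·886 + 8·664 = 20627; the accent shape supplies 8605, so y = 8605/23 ≈ 374.13.

y ≈ 374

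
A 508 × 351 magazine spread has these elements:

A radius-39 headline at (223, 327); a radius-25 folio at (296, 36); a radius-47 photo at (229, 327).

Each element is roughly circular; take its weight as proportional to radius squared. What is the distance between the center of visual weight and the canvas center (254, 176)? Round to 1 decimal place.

≈ 110.6

Weights ∝ r²: headline 39² = 1521, folio 25² = 625, photo 47² = 2209; Σw = 4355.
x-moment: 1521·223 + 625·296 + 2209·229 = 1030044; centroid 1030044/4355 ≈ 236.52.
y-moment: 1521·327 + 625·36 + 2209·327 = 1242210; centroid 1242210/4355 ≈ 285.24.
Offset from (254, 176): Δx ≈ -17.48, Δy ≈ 109.24; distance = √(Δx² + Δy²) ≈ 110.63.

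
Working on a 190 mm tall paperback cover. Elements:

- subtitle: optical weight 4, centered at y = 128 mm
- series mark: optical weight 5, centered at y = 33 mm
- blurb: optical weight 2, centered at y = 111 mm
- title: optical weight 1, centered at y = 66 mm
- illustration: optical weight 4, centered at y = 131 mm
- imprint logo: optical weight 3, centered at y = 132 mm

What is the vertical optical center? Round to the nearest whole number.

Weights sum to 4 + 5 + 2 + 1 + 4 + 3 = 19.
Σw·y = 1885; ȳ = 1885/19 ≈ 99.21.

y ≈ 99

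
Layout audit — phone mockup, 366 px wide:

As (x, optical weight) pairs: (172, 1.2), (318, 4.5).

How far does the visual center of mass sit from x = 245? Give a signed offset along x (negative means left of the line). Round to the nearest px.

≈ 42 px

Weights sum to 1.2 + 4.5 = 5.7.
x: (1.2·172 + 4.5·318) / 5.7 = 1637.4 / 5.7 ≈ 287.26
Difference: 287.26 − 245 ≈ 42.26.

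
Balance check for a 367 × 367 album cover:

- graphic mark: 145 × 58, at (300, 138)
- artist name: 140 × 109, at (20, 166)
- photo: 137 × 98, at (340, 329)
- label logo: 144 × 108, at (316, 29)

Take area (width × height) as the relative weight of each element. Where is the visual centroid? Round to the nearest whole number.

(234, 163)

Taking area as weight: graphic mark 145·58 = 8410, artist name 140·109 = 15260, photo 137·98 = 13426, label logo 144·108 = 15552. Sum 52648.
Σw·x = 8410·300 + 15260·20 + 13426·340 + 15552·316 = 12307472, so x̄ = 12307472/52648 ≈ 233.77.
Σw·y = 8410·138 + 15260·166 + 13426·329 + 15552·29 = 8561902, so ȳ = 8561902/52648 ≈ 162.63.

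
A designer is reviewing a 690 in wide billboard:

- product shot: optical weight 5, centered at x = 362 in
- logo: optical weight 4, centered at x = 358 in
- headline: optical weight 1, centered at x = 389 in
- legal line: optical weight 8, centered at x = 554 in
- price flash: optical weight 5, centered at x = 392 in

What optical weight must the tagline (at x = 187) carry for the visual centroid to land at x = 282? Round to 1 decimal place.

w ≈ 37.2

Existing Σw = 23 (5 + 4 + 1 + 8 + 5); existing moment 5·362 + 4·358 + 1·389 + 8·554 + 5·392 = 10023.
Balance at x = 282 requires (10023 + w·187) / (23 + w) = 282.
Rearranging, w·(187 − 282) = 282·23 − 10023 = -3537, so w ≈ -3537/-95 = 37.23.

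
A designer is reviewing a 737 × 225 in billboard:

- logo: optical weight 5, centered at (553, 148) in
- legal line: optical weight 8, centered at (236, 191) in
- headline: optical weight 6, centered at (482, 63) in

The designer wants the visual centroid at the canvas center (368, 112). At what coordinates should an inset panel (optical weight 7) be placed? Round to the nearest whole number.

After adding the inset panel, total weight = 5 + 8 + 6 + 7 = 26.
x: target moment 26×368 = 9568; current 5·553 + 8·236 + 6·482 = 7545; the inset panel supplies 2023, so x = 2023/7 ≈ 289.00.
y: target moment 26×112 = 2912; current 5·148 + 8·191 + 6·63 = 2646; the inset panel supplies 266, so y = 266/7 ≈ 38.00.

(289, 38)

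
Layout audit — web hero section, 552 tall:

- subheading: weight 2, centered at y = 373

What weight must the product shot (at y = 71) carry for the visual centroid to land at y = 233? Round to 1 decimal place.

Known: weight 2 with moment 2·373 = 746.
For the centroid to hit 233: (746 + w·71) / (2 + w) = 233.
Rearranging, w·(71 − 233) = 233·2 − 746 = -280, so w ≈ -280/-162 = 1.73.

w ≈ 1.7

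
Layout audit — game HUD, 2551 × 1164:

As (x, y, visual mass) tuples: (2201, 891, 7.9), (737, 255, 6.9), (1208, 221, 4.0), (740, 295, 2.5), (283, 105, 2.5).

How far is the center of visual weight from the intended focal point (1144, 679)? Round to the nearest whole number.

≈ 255

Σw = 7.9 + 6.9 + 4.0 + 2.5 + 2.5 = 23.8.
Σw·x = 7.9·2201 + 6.9·737 + 4.0·1208 + 2.5·740 + 2.5·283 = 29862.7, so x̄ = 29862.7/23.8 ≈ 1254.74.
Σw·y = 7.9·891 + 6.9·255 + 4.0·221 + 2.5·295 + 2.5·105 = 10682.4, so ȳ = 10682.4/23.8 ≈ 448.84.
From (1144, 679): dx = 110.74, dy = -230.16, so the distance is √(dx²+dy²) ≈ 255.41.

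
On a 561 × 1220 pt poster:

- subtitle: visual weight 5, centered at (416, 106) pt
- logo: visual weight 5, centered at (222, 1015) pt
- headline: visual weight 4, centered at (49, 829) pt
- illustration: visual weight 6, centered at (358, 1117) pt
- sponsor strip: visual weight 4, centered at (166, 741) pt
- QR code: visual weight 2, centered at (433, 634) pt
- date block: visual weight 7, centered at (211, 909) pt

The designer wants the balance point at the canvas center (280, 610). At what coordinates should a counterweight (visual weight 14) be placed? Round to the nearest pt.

(330, 175)

With the counterweight, Σw becomes 5 + 5 + 4 + 6 + 4 + 2 + 7 + 14 = 47.
x: need Σw·x = 47·280 = 13160. Existing = 5·416 + 5·222 + 4·49 + 6·358 + 4·166 + 2·433 + 7·211 = 8541. Remainder 4619 / 14 ≈ 329.93.
y: need Σw·y = 47·610 = 28670. Existing = 5·106 + 5·1015 + 4·829 + 6·1117 + 4·741 + 2·634 + 7·909 = 26218. Remainder 2452 / 14 ≈ 175.14.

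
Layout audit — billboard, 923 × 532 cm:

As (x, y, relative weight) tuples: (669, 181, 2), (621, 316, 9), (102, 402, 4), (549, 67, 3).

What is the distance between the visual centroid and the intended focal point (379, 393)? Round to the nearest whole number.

≈ 166 cm

Total weight = 2 + 9 + 4 + 3 = 18.
x: (2·669 + 9·621 + 4·102 + 3·549) / 18 = 8982 / 18 ≈ 499.00
y: (2·181 + 9·316 + 4·402 + 3·67) / 18 = 5015 / 18 ≈ 278.61
Offset from (379, 393): Δx ≈ 120.00, Δy ≈ -114.39; distance = √(Δx² + Δy²) ≈ 165.79.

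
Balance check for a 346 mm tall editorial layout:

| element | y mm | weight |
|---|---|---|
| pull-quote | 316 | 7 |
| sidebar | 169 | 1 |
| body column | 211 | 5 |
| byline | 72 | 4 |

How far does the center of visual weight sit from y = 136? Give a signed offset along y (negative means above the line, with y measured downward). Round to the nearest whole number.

Total weight = 7 + 1 + 5 + 4 = 17.
Σw·y = 7·316 + 1·169 + 5·211 + 4·72 = 3724, so ȳ = 3724/17 ≈ 219.06.
Against y = 136, that's 219.06 − 136 = 83.06.

≈ 83 mm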